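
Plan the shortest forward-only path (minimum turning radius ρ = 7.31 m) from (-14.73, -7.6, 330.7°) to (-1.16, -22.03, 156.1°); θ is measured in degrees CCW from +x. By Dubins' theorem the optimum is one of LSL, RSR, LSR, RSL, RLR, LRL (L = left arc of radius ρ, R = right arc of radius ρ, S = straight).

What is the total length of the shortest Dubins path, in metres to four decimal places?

Let ψ = atan2(Δy, Δx) = atan2(-14.43, 13.57) = -46.7592° be the start→goal bearing.
Normalize: d = |goal − start| / ρ = 19.808327/7.31 = 2.709757, α = (θ_start − ψ) mod 360° = 17.4592° = 0.304721 rad, β = (θ_goal − ψ) mod 360° = 202.8592° = 3.540562 rad.
Common terms: sin α = 0.300027, cos α = 0.953931, sin β = -0.388469, cos β = -0.921462, cos(α−β) = -0.995562, d² = 7.342785. Work in radians in the unit-radius frame; every candidate has L = ρ·(t + p + q).
LSL: p² = 2 + d² − 2cos(α−β) + 2d(sin α − sin β) = 15.065223; p = √p² = 3.881394; φ = atan2(cos β − cos α, d + sin α − sin β) = -0.504277 rad; t = (φ − α) mod 2π = 5.474187 rad, q = (β − φ) mod 2π = 4.044839 rad → L = 7.31·(5.474187 + 3.881394 + 4.044839) = 7.31·13.400420 = 97.957072 m
RSR: p² = 2 + d² − 2cos(α−β) + 2d(sin β − sin α) = 7.602595; p = √p² = 2.757280; φ = atan2(cos α − cos β, d − sin α + sin β) = 0.747981 rad; t = (α − φ) mod 2π = 5.839925 rad, q = (φ − β) mod 2π = 3.490605 rad → L = 7.31·(5.839925 + 2.757280 + 3.490605) = 7.31·12.087811 = 88.361895 m
LSR: p² = d² − 2 + 2cos(α−β) + 2d(sin α + sin β) = 2.872352; p = √p² = 1.694802; φ = atan2(−cos α − cos β, d + sin α + sin β) − atan2(−2, p) = 0.855427 rad; t = (φ − α) mod 2π = 0.550706 rad, q = (φ − β) mod 2π = 3.598051 rad → L = 7.31·(0.550706 + 1.694802 + 3.598051) = 7.31·5.843559 = 42.716414 m
RSL: p² = d² − 2 + 2cos(α−β) − 2d(sin α + sin β) = 3.830970; p = √p² = 1.957286; φ = atan2(cos α + cos β, d − sin α − sin β) − atan2(2, p) = -0.784589 rad; t = (α − φ) mod 2π = 1.089310 rad, q = (β − φ) mod 2π = 4.325150 rad → L = 7.31·(1.089310 + 1.957286 + 4.325150) = 7.31·7.371746 = 53.887467 m
RLR: c = (6 − d² + 2cos(α−β) + 2d(sin α − sin β))/8 = 0.049676; p = 2π − arccos c = 4.762085 rad; φ = atan2(cos α − cos β, d − sin α + sin β) = 0.747981 rad; t = (α − φ + p/2) mod 2π = 1.937783 rad, q = (α − β − t + p) mod 2π = 5.871647 rad → L = 7.31·(1.937783 + 4.762085 + 5.871647) = 7.31·12.571515 = 91.897775 m
LRL: c = (6 − d² + 2cos(α−β) − 2d(sin α − sin β))/8 = -0.883153; p = 2π − arccos c = 3.629847 rad; φ = atan2(cos β − cos α, d + sin α − sin β) = -0.504277 rad; t = (φ − α + p/2) mod 2π = 1.005925 rad, q = (β − α − t + p) mod 2π = 5.859763 rad → L = 7.31·(1.005925 + 3.629847 + 5.859763) = 7.31·10.495535 = 76.722362 m
Shortest: LSR with L = 42.716414 m ≈ 42.7164 m

42.7164 m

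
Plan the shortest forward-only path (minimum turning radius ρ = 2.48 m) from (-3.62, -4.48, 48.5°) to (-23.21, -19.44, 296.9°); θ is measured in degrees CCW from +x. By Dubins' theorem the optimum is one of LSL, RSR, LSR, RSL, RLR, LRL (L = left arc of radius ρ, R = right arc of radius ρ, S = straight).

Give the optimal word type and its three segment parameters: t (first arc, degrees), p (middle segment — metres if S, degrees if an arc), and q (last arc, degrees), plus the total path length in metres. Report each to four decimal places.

Let ψ = atan2(Δy, Δx) = atan2(-14.96, -19.59) = -142.6327° be the start→goal bearing.
Normalize: d = |goal − start| / ρ = 24.648929/2.48 = 9.939084, α = (θ_start − ψ) mod 360° = 191.1327° = 3.335894 rad, β = (θ_goal − ψ) mod 360° = 79.5327° = 1.388107 rad.
Common terms: sin α = -0.193081, cos α = -0.981183, sin β = 0.983359, cos β = 0.181675, cos(α−β) = -0.368125, d² = 98.785396. Work in radians in the unit-radius frame; every candidate has L = ρ·(t + p + q).
LSL: p² = 2 + d² − 2cos(α−β) + 2d(sin α − sin β) = 78.136175; p = √p² = 8.839467; φ = atan2(cos β − cos α, d + sin α − sin β) = 0.131935 rad; t = (φ − α) mod 2π = 3.079226 rad, q = (β − φ) mod 2π = 1.256171 rad → L = 2.48·(3.079226 + 8.839467 + 1.256171) = 2.48·13.174865 = 32.673665 m
RSR: p² = 2 + d² − 2cos(α−β) + 2d(sin β − sin α) = 124.907116; p = √p² = 11.176185; φ = atan2(cos α − cos β, d − sin α + sin β) = -0.104236 rad; t = (α − φ) mod 2π = 3.440131 rad, q = (φ − β) mod 2π = 4.790842 rad → L = 2.48·(3.440131 + 11.176185 + 4.790842) = 2.48·19.407158 = 48.129752 m
LSR: p² = d² − 2 + 2cos(α−β) + 2d(sin α + sin β) = 111.758413; p = √p² = 10.571585; φ = atan2(−cos α − cos β, d + sin α + sin β) − atan2(−2, p) = 0.261355 rad; t = (φ − α) mod 2π = 3.208646 rad, q = (φ − β) mod 2π = 5.156434 rad → L = 2.48·(3.208646 + 10.571585 + 5.156434) = 2.48·18.936665 = 46.962929 m
RSL: p² = d² − 2 + 2cos(α−β) − 2d(sin α + sin β) = 80.339881; p = √p² = 8.963252; φ = atan2(cos α + cos β, d − sin α − sin β) − atan2(2, p) = -0.306705 rad; t = (α − φ) mod 2π = 3.642599 rad, q = (β − φ) mod 2π = 1.694812 rad → L = 2.48·(3.642599 + 8.963252 + 1.694812) = 2.48·14.300662 = 35.465643 m
RLR: c = (6 − d² + 2cos(α−β) + 2d(sin α − sin β))/8 = -14.613389, |c| > 1 → infeasible
LRL: c = (6 − d² + 2cos(α−β) − 2d(sin α − sin β))/8 = -8.767022, |c| > 1 → infeasible
Shortest: LSL with L = 32.673665 m ≈ 32.6737 m
Convert LSL to answer units (arcs ×180/π): t = 3.079226·180/π = 176.4267°, p = ρ·p = 2.48·8.839467 = 21.9219 m, q = 1.256171·180/π = 71.9733°, L = 32.6737 m.

LSL: t = 176.4267°, p = 21.9219 m, q = 71.9733°, L = 32.6737 m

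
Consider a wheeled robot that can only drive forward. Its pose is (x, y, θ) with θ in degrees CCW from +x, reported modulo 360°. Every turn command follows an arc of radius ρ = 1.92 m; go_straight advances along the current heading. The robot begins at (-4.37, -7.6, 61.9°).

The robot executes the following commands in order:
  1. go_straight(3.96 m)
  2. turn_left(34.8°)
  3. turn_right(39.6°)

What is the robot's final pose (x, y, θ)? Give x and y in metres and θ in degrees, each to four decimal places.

set_pose: (x, y, θ) = (-4.3700, -7.6000, 61.9000°), ρ = 1.92
go_straight(3.96): x += 3.96·cos θ, y += 3.96·sin θ → (-2.5048, -4.1068, 61.9000°)
turn_left(34.8°): centre at ρ to the left, rotate +34.8° → (-2.2916, -2.9784, 96.7000°)
turn_right(39.6°): centre at ρ to the right, rotate −39.6° → (-1.9968, -1.7115, 57.1000°)

(-1.9968, -1.7115, 57.1000°)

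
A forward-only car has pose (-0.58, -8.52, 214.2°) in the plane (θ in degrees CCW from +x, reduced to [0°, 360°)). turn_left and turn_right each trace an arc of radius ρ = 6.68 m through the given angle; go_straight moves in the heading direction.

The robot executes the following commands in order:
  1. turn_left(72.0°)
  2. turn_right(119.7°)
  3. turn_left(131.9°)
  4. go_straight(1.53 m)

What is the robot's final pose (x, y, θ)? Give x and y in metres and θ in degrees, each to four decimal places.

(-17.9220, -35.2861, 298.4000°)

set_pose: (x, y, θ) = (-0.5800, -8.5200, 214.2000°), ρ = 6.68
turn_left(72.0°): centre at ρ to the left, rotate +72.0° → (-3.2400, -15.9086, 286.2000°)
turn_right(119.7°): centre at ρ to the right, rotate −119.7° → (-11.2142, -24.2677, 166.5000°)
turn_left(131.9°): centre at ρ to the left, rotate +131.9° → (-18.6497, -33.9403, 298.4000°)
go_straight(1.53): x += 1.53·cos θ, y += 1.53·sin θ → (-17.9220, -35.2861, 298.4000°)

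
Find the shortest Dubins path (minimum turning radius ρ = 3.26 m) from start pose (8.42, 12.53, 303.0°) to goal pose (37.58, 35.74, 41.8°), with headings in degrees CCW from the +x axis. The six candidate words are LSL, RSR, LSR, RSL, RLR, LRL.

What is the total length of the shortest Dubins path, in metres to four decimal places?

Let ψ = atan2(Δy, Δx) = atan2(23.21, 29.16) = 38.5182° be the start→goal bearing.
Normalize: d = |goal − start| / ρ = 37.269420/3.26 = 11.432338, α = (θ_start − ψ) mod 360° = 264.4818° = 4.616079 rad, β = (θ_goal − ψ) mod 360° = 3.2818° = 0.057279 rad.
Common terms: sin α = -0.995366, cos α = -0.096161, sin β = 0.057248, cos β = 0.998360, cos(α−β) = -0.152986, d² = 130.698342. Work in radians in the unit-radius frame; every candidate has L = ρ·(t + p + q).
LSL: p² = 2 + d² − 2cos(α−β) + 2d(sin α − sin β) = 108.936648; p = √p² = 10.437272; φ = atan2(cos β − cos α, d + sin α − sin β) = 0.105060 rad; t = (φ − α) mod 2π = 1.772166 rad, q = (β − φ) mod 2π = 6.235405 rad → L = 3.26·(1.772166 + 10.437272 + 6.235405) = 3.26·18.444843 = 60.130187 m
RSR: p² = 2 + d² − 2cos(α−β) + 2d(sin β − sin α) = 157.071979; p = √p² = 12.532836; φ = atan2(cos α − cos β, d − sin α + sin β) = -0.087444 rad; t = (α − φ) mod 2π = 4.703523 rad, q = (φ − β) mod 2π = 6.138463 rad → L = 3.26·(4.703523 + 12.532836 + 6.138463) = 3.26·23.374821 = 76.201918 m
LSR: p² = d² − 2 + 2cos(α−β) + 2d(sin α + sin β) = 106.942605; p = √p² = 10.341306; φ = atan2(−cos α − cos β, d + sin α + sin β) − atan2(−2, p) = 0.105280 rad; t = (φ − α) mod 2π = 1.772387 rad, q = (φ − β) mod 2π = 0.048001 rad → L = 3.26·(1.772387 + 10.341306 + 0.048001) = 3.26·12.161694 = 39.647122 m
RSL: p² = d² − 2 + 2cos(α−β) − 2d(sin α + sin β) = 149.842135; p = √p² = 12.241002; φ = atan2(cos α + cos β, d − sin α − sin β) − atan2(2, p) = -0.089151 rad; t = (α − φ) mod 2π = 4.705231 rad, q = (β − φ) mod 2π = 0.146431 rad → L = 3.26·(4.705231 + 12.241002 + 0.146431) = 3.26·17.092663 = 55.722082 m
RLR: c = (6 − d² + 2cos(α−β) + 2d(sin α − sin β))/8 = -18.633997, |c| > 1 → infeasible
LRL: c = (6 − d² + 2cos(α−β) − 2d(sin α − sin β))/8 = -12.617081, |c| > 1 → infeasible
Shortest: LSR with L = 39.647122 m ≈ 39.6471 m

39.6471 m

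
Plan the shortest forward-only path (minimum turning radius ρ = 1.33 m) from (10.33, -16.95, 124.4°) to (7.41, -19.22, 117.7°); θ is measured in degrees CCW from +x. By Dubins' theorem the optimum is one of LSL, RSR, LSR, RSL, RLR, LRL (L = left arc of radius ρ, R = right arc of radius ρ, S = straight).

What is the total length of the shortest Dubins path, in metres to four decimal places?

Let ψ = atan2(Δy, Δx) = atan2(-2.27, -2.92) = -142.1386° be the start→goal bearing.
Normalize: d = |goal − start| / ρ = 3.698554/1.33 = 2.780867, α = (θ_start − ψ) mod 360° = 266.5386° = 4.651976 rad, β = (θ_goal − ψ) mod 360° = 259.8386° = 4.535039 rad.
Common terms: sin α = -0.998176, cos α = -0.060376, sin β = -0.984315, cos β = -0.176422, cos(α−β) = 0.993171, d² = 7.733224. Work in radians in the unit-radius frame; every candidate has L = ρ·(t + p + q).
LSL: p² = 2 + d² − 2cos(α−β) + 2d(sin α − sin β) = 7.669791; p = √p² = 2.769439; φ = atan2(cos β − cos α, d + sin α − sin β) = -0.041914 rad; t = (φ − α) mod 2π = 1.589295 rad, q = (β − φ) mod 2π = 4.576954 rad → L = 1.33·(1.589295 + 2.769439 + 4.576954) = 1.33·8.935687 = 11.884464 m
RSR: p² = 2 + d² − 2cos(α−β) + 2d(sin β − sin α) = 7.823974; p = √p² = 2.797137; φ = atan2(cos α − cos β, d − sin α + sin β) = 0.041499 rad; t = (α − φ) mod 2π = 4.610477 rad, q = (φ − β) mod 2π = 1.789645 rad → L = 1.33·(4.610477 + 2.797137 + 1.789645) = 1.33·9.197259 = 12.232355 m
LSR: p² = d² − 2 + 2cos(α−β) + 2d(sin α + sin β) = -3.306521 < 0 → infeasible
RSL: p² = d² − 2 + 2cos(α−β) − 2d(sin α + sin β) = 18.745652; p = √p² = 4.329625; φ = atan2(cos α + cos β, d − sin α − sin β) − atan2(2, p) = -0.482405 rad; t = (α − φ) mod 2π = 5.134381 rad, q = (β − φ) mod 2π = 5.017444 rad → L = 1.33·(5.134381 + 4.329625 + 5.017444) = 1.33·14.481450 = 19.260329 m
RLR: c = (6 − d² + 2cos(α−β) + 2d(sin α − sin β))/8 = 0.022003; p = 2π − arccos c = 4.734394 rad; φ = atan2(cos α − cos β, d − sin α + sin β) = 0.041499 rad; t = (α − φ + p/2) mod 2π = 0.694489 rad, q = (α − β − t + p) mod 2π = 4.156842 rad → L = 1.33·(0.694489 + 4.734394 + 4.156842) = 1.33·9.585725 = 12.749014 m
LRL: c = (6 − d² + 2cos(α−β) − 2d(sin α − sin β))/8 = 0.041276; p = 2π − arccos c = 4.753677 rad; φ = atan2(cos β − cos α, d + sin α − sin β) = -0.041914 rad; t = (φ − α + p/2) mod 2π = 3.966133 rad, q = (β − α − t + p) mod 2π = 0.670607 rad → L = 1.33·(3.966133 + 4.753677 + 0.670607) = 1.33·9.390416 = 12.489254 m
Shortest: LSL with L = 11.884464 m ≈ 11.8845 m

11.8845 m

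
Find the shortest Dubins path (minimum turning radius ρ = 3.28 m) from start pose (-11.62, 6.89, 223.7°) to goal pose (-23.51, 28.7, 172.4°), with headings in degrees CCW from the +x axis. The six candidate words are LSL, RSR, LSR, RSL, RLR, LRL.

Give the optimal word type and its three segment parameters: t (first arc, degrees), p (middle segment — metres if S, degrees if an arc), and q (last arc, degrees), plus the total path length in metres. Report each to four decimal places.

Let ψ = atan2(Δy, Δx) = atan2(21.81, -11.89) = 118.5976° be the start→goal bearing.
Normalize: d = |goal − start| / ρ = 24.840455/3.28 = 7.573309, α = (θ_start − ψ) mod 360° = 105.1024° = 1.834383 rad, β = (θ_goal − ψ) mod 360° = 53.8024° = 0.939029 rad.
Common terms: sin α = 0.965462, cos α = -0.260545, sin β = 0.806985, cos β = 0.590571, cos(α−β) = 0.625243, d² = 57.355016. Work in radians in the unit-radius frame; every candidate has L = ρ·(t + p + q).
LSL: p² = 2 + d² − 2cos(α−β) + 2d(sin α − sin β) = 60.504910; p = √p² = 7.778490; φ = atan2(cos β − cos α, d + sin α − sin β) = 0.109639 rad; t = (φ − α) mod 2π = 4.558441 rad, q = (β − φ) mod 2π = 0.829391 rad → L = 3.28·(4.558441 + 7.778490 + 0.829391) = 3.28·13.166322 = 43.185535 m
RSR: p² = 2 + d² − 2cos(α−β) + 2d(sin β − sin α) = 55.704151; p = √p² = 7.463521; φ = atan2(cos α − cos β, d − sin α + sin β) = -0.114286 rad; t = (α − φ) mod 2π = 1.948669 rad, q = (φ − β) mod 2π = 5.229870 rad → L = 3.28·(1.948669 + 7.463521 + 5.229870) = 3.28·14.642061 = 48.025959 m
LSR: p² = d² − 2 + 2cos(α−β) + 2d(sin α + sin β) = 83.452079; p = √p² = 9.135211; φ = atan2(−cos α − cos β, d + sin α + sin β) − atan2(−2, p) = 0.180234 rad; t = (φ − α) mod 2π = 4.629036 rad, q = (φ − β) mod 2π = 5.524390 rad → L = 3.28·(4.629036 + 9.135211 + 5.524390) = 3.28·19.288637 = 63.266729 m
RSL: p² = d² − 2 + 2cos(α−β) − 2d(sin α + sin β) = 29.758923; p = √p² = 5.455174; φ = atan2(cos α + cos β, d − sin α − sin β) − atan2(2, p) = -0.294576 rad; t = (α − φ) mod 2π = 2.128960 rad, q = (β − φ) mod 2π = 1.233606 rad → L = 3.28·(2.128960 + 5.455174 + 1.233606) = 3.28·8.817739 = 28.922185 m
RLR: c = (6 − d² + 2cos(α−β) + 2d(sin α − sin β))/8 = -5.963019, |c| > 1 → infeasible
LRL: c = (6 − d² + 2cos(α−β) − 2d(sin α − sin β))/8 = -6.563114, |c| > 1 → infeasible
Shortest: RSL with L = 28.922185 m ≈ 28.9222 m
Convert RSL to answer units (arcs ×180/π): t = 2.128960·180/π = 121.9804°, p = ρ·p = 3.28·5.455174 = 17.8930 m, q = 1.233606·180/π = 70.6804°, L = 28.9222 m.

RSL: t = 121.9804°, p = 17.8930 m, q = 70.6804°, L = 28.9222 m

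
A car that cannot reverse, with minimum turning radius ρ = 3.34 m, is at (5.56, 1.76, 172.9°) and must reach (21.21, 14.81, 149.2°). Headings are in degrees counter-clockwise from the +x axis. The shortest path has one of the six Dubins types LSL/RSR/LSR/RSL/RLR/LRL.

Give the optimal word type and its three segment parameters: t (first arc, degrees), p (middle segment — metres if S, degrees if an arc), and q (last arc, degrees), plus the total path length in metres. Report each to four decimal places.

Let ψ = atan2(Δy, Δx) = atan2(13.05, 15.65) = 39.8236° be the start→goal bearing.
Normalize: d = |goal − start| / ρ = 20.377070/3.34 = 6.100919, α = (θ_start − ψ) mod 360° = 133.0764° = 2.322622 rad, β = (θ_goal − ψ) mod 360° = 109.3764° = 1.908979 rad.
Common terms: sin α = 0.730443, cos α = -0.682973, sin β = 0.943359, cos β = -0.331773, cos(α−β) = 0.915663, d² = 37.221216. Work in radians in the unit-radius frame; every candidate has L = ρ·(t + p + q).
LSL: p² = 2 + d² − 2cos(α−β) + 2d(sin α − sin β) = 34.791925; p = √p² = 5.898468; φ = atan2(cos β − cos α, d + sin α − sin β) = 0.059576 rad; t = (φ − α) mod 2π = 4.020140 rad, q = (β − φ) mod 2π = 1.849403 rad → L = 3.34·(4.020140 + 5.898468 + 1.849403) = 3.34·11.768010 = 39.305155 m
RSR: p² = 2 + d² − 2cos(α−β) + 2d(sin β − sin α) = 39.987857; p = √p² = 6.323595; φ = atan2(cos α − cos β, d − sin α + sin β) = -0.055567 rad; t = (α − φ) mod 2π = 2.378188 rad, q = (φ − β) mod 2π = 4.318640 rad → L = 3.34·(2.378188 + 6.323595 + 4.318640) = 3.34·13.020424 = 43.488215 m
LSR: p² = d² − 2 + 2cos(α−β) + 2d(sin α + sin β) = 57.476010; p = √p² = 7.581293; φ = atan2(−cos α − cos β, d + sin α + sin β) − atan2(−2, p) = 0.387716 rad; t = (φ − α) mod 2π = 4.348279 rad, q = (φ − β) mod 2π = 4.761922 rad → L = 3.34·(4.348279 + 7.581293 + 4.761922) = 3.34·16.691495 = 55.749594 m
RSL: p² = d² − 2 + 2cos(α−β) − 2d(sin α + sin β) = 16.629073; p = √p² = 4.077876; φ = atan2(cos α + cos β, d − sin α − sin β) − atan2(2, p) = -0.681299 rad; t = (α − φ) mod 2π = 3.003921 rad, q = (β − φ) mod 2π = 2.590278 rad → L = 3.34·(3.003921 + 4.077876 + 2.590278) = 3.34·9.672075 = 32.304730 m
RLR: c = (6 − d² + 2cos(α−β) + 2d(sin α − sin β))/8 = -3.998482, |c| > 1 → infeasible
LRL: c = (6 − d² + 2cos(α−β) − 2d(sin α − sin β))/8 = -3.348991, |c| > 1 → infeasible
Shortest: RSL with L = 32.304730 m ≈ 32.3047 m
Convert RSL to answer units (arcs ×180/π): t = 3.003921·180/π = 172.1120°, p = ρ·p = 3.34·4.077876 = 13.6201 m, q = 2.590278·180/π = 148.4120°, L = 32.3047 m.

RSL: t = 172.1120°, p = 13.6201 m, q = 148.4120°, L = 32.3047 m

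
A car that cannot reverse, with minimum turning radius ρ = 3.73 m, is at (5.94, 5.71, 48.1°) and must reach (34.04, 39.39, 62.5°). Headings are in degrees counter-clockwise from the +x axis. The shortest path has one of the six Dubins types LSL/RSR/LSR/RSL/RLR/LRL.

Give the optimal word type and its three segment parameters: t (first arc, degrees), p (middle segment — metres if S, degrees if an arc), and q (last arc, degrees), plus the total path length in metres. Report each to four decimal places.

LSL: t = 1.9492°, p = 42.9317 m, q = 12.4508°, L = 43.8692 m

Let ψ = atan2(Δy, Δx) = atan2(33.68, 28.10) = 50.1610° be the start→goal bearing.
Normalize: d = |goal − start| / ρ = 43.862882/3.73 = 11.759486, α = (θ_start − ψ) mod 360° = 357.9390° = 6.247214 rad, β = (θ_goal − ψ) mod 360° = 12.3390° = 0.215357 rad.
Common terms: sin α = -0.035963, cos α = 0.999353, sin β = 0.213696, cos β = 0.976900, cos(α−β) = 0.968583, d² = 138.285505. Work in radians in the unit-radius frame; every candidate has L = ρ·(t + p + q).
LSL: p² = 2 + d² − 2cos(α−β) + 2d(sin α − sin β) = 132.476619; p = √p² = 11.509849; φ = atan2(cos β − cos α, d + sin α − sin β) = -0.001951 rad; t = (φ − α) mod 2π = 0.034020 rad, q = (β − φ) mod 2π = 0.217307 rad → L = 3.73·(0.034020 + 11.509849 + 0.217307) = 3.73·11.761176 = 43.869187 m
RSR: p² = 2 + d² − 2cos(α−β) + 2d(sin β − sin α) = 144.220058; p = √p² = 12.009166; φ = atan2(cos α − cos β, d − sin α + sin β) = 0.001870 rad; t = (α − φ) mod 2π = 6.245345 rad, q = (φ − β) mod 2π = 6.069698 rad → L = 3.73·(6.245345 + 12.009166 + 6.069698) = 3.73·24.324209 = 90.729299 m
LSR: p² = d² − 2 + 2cos(α−β) + 2d(sin α + sin β) = 142.402760; p = √p² = 11.933263; φ = atan2(−cos α − cos β, d + sin α + sin β) − atan2(−2, p) = 0.001990 rad; t = (φ − α) mod 2π = 0.037960 rad, q = (φ − β) mod 2π = 6.069818 rad → L = 3.73·(0.037960 + 11.933263 + 6.069818) = 3.73·18.041042 = 67.293085 m
RSL: p² = d² − 2 + 2cos(α−β) − 2d(sin α + sin β) = 134.042583; p = √p² = 11.577676; φ = atan2(cos α + cos β, d − sin α − sin β) − atan2(2, p) = -0.002051 rad; t = (α − φ) mod 2π = 6.249265 rad, q = (β − φ) mod 2π = 0.217407 rad → L = 3.73·(6.249265 + 11.577676 + 0.217407) = 3.73·18.044348 = 67.305420 m
RLR: c = (6 − d² + 2cos(α−β) + 2d(sin α − sin β))/8 = -17.027507, |c| > 1 → infeasible
LRL: c = (6 − d² + 2cos(α−β) − 2d(sin α − sin β))/8 = -15.559577, |c| > 1 → infeasible
Shortest: LSL with L = 43.869187 m ≈ 43.8692 m
Convert LSL to answer units (arcs ×180/π): t = 0.034020·180/π = 1.9492°, p = ρ·p = 3.73·11.509849 = 42.9317 m, q = 0.217307·180/π = 12.4508°, L = 43.8692 m.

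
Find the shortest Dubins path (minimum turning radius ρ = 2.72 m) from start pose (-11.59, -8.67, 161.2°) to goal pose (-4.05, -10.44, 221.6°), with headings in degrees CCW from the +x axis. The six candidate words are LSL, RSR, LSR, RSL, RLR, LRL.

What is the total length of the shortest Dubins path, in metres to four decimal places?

19.6021 m

Let ψ = atan2(Δy, Δx) = atan2(-1.77, 7.54) = -13.2109° be the start→goal bearing.
Normalize: d = |goal − start| / ρ = 7.744966/2.72 = 2.847414, α = (θ_start − ψ) mod 360° = 174.4109° = 3.044044 rad, β = (θ_goal − ψ) mod 360° = 234.8109° = 4.098223 rad.
Common terms: sin α = 0.097394, cos α = -0.995246, sin β = -0.817254, cos β = -0.576277, cos(α−β) = 0.493942, d² = 8.107767. Work in radians in the unit-radius frame; every candidate has L = ρ·(t + p + q).
LSL: p² = 2 + d² − 2cos(α−β) + 2d(sin α − sin β) = 14.328648; p = √p² = 3.785320; φ = atan2(cos β − cos α, d + sin α − sin β) = 0.110910 rad; t = (φ − α) mod 2π = 3.350051 rad, q = (β − φ) mod 2π = 3.987313 rad → L = 2.72·(3.350051 + 3.785320 + 3.987313) = 2.72·11.122684 = 30.253701 m
RSR: p² = 2 + d² − 2cos(α−β) + 2d(sin β − sin α) = 3.911118; p = √p² = 1.977655; φ = atan2(cos α − cos β, d − sin α + sin β) = -0.213469 rad; t = (α − φ) mod 2π = 3.257513 rad, q = (φ − β) mod 2π = 1.971494 rad → L = 2.72·(3.257513 + 1.977655 + 1.971494) = 2.72·7.206661 = 19.602118 m
LSR: p² = d² − 2 + 2cos(α−β) + 2d(sin α + sin β) = 2.996171; p = √p² = 1.730945; φ = atan2(−cos α − cos β, d + sin α + sin β) − atan2(−2, p) = 1.493587 rad; t = (φ − α) mod 2π = 4.732728 rad, q = (φ − β) mod 2π = 3.678550 rad → L = 2.72·(4.732728 + 1.730945 + 3.678550) = 2.72·10.142223 = 27.586847 m
RSL: p² = d² − 2 + 2cos(α−β) − 2d(sin α + sin β) = 11.195130; p = √p² = 3.345912; φ = atan2(cos α + cos β, d − sin α − sin β) − atan2(2, p) = -0.953718 rad; t = (α − φ) mod 2π = 3.997761 rad, q = (β − φ) mod 2π = 5.051940 rad → L = 2.72·(3.997761 + 3.345912 + 5.051940) = 2.72·12.395614 = 33.716071 m
RLR: c = (6 − d² + 2cos(α−β) + 2d(sin α − sin β))/8 = 0.511110; p = 2π − arccos c = 5.248865 rad; φ = atan2(cos α − cos β, d − sin α + sin β) = -0.213469 rad; t = (α − φ + p/2) mod 2π = 5.881945 rad, q = (α − β − t + p) mod 2π = 4.595926 rad → L = 2.72·(5.881945 + 5.248865 + 4.595926) = 2.72·15.726736 = 42.776723 m
LRL: c = (6 − d² + 2cos(α−β) − 2d(sin α − sin β))/8 = -0.791081; p = 2π − arccos c = 3.799815 rad; φ = atan2(cos β − cos α, d + sin α − sin β) = 0.110910 rad; t = (φ − α + p/2) mod 2π = 5.249959 rad, q = (β − α − t + p) mod 2π = 5.887220 rad → L = 2.72·(5.249959 + 3.799815 + 5.887220) = 2.72·14.936994 = 40.628623 m
Shortest: RSR with L = 19.602118 m ≈ 19.6021 m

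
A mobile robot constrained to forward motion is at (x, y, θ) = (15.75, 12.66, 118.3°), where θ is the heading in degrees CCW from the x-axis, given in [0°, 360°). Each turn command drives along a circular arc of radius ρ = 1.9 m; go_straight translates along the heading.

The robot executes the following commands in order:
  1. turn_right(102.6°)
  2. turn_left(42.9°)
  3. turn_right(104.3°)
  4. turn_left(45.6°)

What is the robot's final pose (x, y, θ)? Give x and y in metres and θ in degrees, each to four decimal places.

set_pose: (x, y, θ) = (15.7500, 12.6600, 118.3000°), ρ = 1.9
turn_right(102.6°): centre at ρ to the right, rotate −102.6° → (16.9088, 15.3899, 15.7000°)
turn_left(42.9°): centre at ρ to the left, rotate +42.9° → (18.0164, 16.2291, 58.6000°)
turn_right(104.3°): centre at ρ to the right, rotate −104.3° → (20.9979, 16.5661, -45.7000° ≡ 314.3000°)
turn_left(45.6°): centre at ρ to the left, rotate +45.6° → (22.3544, 15.9931, 359.9000°)

(22.3544, 15.9931, 359.9000°)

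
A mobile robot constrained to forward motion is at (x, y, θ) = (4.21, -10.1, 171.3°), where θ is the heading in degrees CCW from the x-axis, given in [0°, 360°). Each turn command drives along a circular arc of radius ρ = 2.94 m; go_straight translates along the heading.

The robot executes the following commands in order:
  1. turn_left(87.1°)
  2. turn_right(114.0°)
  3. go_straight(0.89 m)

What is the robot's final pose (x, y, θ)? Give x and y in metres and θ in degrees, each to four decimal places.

(-4.4297, -13.6963, 144.4000°)

set_pose: (x, y, θ) = (4.2100, -10.1000, 171.3000°), ρ = 2.94
turn_left(87.1°): centre at ρ to the left, rotate +87.1° → (0.8853, -12.4150, 258.4000°)
turn_right(114.0°): centre at ρ to the right, rotate −114.0° → (-3.7061, -14.2144, 144.4000°)
go_straight(0.89): x += 0.89·cos θ, y += 0.89·sin θ → (-4.4297, -13.6963, 144.4000°)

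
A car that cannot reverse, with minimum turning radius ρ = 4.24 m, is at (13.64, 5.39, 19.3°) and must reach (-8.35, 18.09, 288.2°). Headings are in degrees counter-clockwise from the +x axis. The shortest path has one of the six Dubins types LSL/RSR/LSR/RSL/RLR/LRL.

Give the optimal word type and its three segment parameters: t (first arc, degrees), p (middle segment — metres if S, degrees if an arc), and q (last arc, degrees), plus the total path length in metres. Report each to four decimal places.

Let ψ = atan2(Δy, Δx) = atan2(12.70, -21.99) = 149.9921° be the start→goal bearing.
Normalize: d = |goal − start| / ρ = 25.393899/4.24 = 5.989127, α = (θ_start − ψ) mod 360° = 229.3079° = 4.002179 rad, β = (θ_goal − ψ) mod 360° = 138.2079° = 2.412184 rad.
Common terms: sin α = -0.758225, cos α = -0.651993, sin β = 0.666429, cos β = -0.745568, cos(α−β) = -0.019197, d² = 35.869643. Work in radians in the unit-radius frame; every candidate has L = ρ·(t + p + q).
LSL: p² = 2 + d² − 2cos(α−β) + 2d(sin α − sin β) = 20.843172; p = √p² = 4.565432; φ = atan2(cos β − cos α, d + sin α − sin β) = -0.020498 rad; t = (φ − α) mod 2π = 2.260509 rad, q = (β − φ) mod 2π = 2.432682 rad → L = 4.24·(2.260509 + 4.565432 + 2.432682) = 4.24·9.258623 = 39.256560 m
RSR: p² = 2 + d² − 2cos(α−β) + 2d(sin β − sin α) = 54.972904; p = √p² = 7.414371; φ = atan2(cos α − cos β, d − sin α + sin β) = 0.012621 rad; t = (α − φ) mod 2π = 3.989558 rad, q = (φ − β) mod 2π = 3.883623 rad → L = 4.24·(3.989558 + 7.414371 + 3.883623) = 4.24·15.287552 = 64.819219 m
LSR: p² = d² − 2 + 2cos(α−β) + 2d(sin α + sin β) = 32.731696; p = √p² = 5.721162; φ = atan2(−cos α − cos β, d + sin α + sin β) − atan2(−2, p) = 0.568989 rad; t = (φ − α) mod 2π = 2.849996 rad, q = (φ − β) mod 2π = 4.439991 rad → L = 4.24·(2.849996 + 5.721162 + 4.439991) = 4.24·13.011149 = 55.167273 m
RSL: p² = d² − 2 + 2cos(α−β) − 2d(sin α + sin β) = 34.930801; p = √p² = 5.910229; φ = atan2(cos α + cos β, d − sin α − sin β) − atan2(2, p) = -0.552205 rad; t = (α − φ) mod 2π = 4.554383 rad, q = (β − φ) mod 2π = 2.964388 rad → L = 4.24·(4.554383 + 5.910229 + 2.964388) = 4.24·13.429000 = 56.938961 m
RLR: c = (6 − d² + 2cos(α−β) + 2d(sin α − sin β))/8 = -5.871613, |c| > 1 → infeasible
LRL: c = (6 − d² + 2cos(α−β) − 2d(sin α − sin β))/8 = -1.605397, |c| > 1 → infeasible
Shortest: LSL with L = 39.256560 m ≈ 39.2566 m
Convert LSL to answer units (arcs ×180/π): t = 2.260509·180/π = 129.5176°, p = ρ·p = 4.24·4.565432 = 19.3574 m, q = 2.432682·180/π = 139.3824°, L = 39.2566 m.

LSL: t = 129.5176°, p = 19.3574 m, q = 139.3824°, L = 39.2566 m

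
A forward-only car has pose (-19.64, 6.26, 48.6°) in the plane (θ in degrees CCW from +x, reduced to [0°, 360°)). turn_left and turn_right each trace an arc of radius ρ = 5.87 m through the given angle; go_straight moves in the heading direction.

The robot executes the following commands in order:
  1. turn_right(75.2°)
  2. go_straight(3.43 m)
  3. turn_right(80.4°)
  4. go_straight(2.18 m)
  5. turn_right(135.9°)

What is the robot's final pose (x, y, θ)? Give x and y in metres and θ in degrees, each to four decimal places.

set_pose: (x, y, θ) = (-19.6400, 6.2600, 48.6000°), ρ = 5.87
turn_right(75.2°): centre at ρ to the right, rotate −75.2° → (-12.6085, 7.6268, -26.6000° ≡ 333.4000°)
go_straight(3.43): x += 3.43·cos θ, y += 3.43·sin θ → (-9.5416, 6.0910, 333.4000°)
turn_right(80.4°): centre at ρ to the right, rotate −80.4° → (-6.5564, -0.8739, 253.0000°)
go_straight(2.18): x += 2.18·cos θ, y += 2.18·sin θ → (-7.1938, -2.9587, 253.0000°)
turn_right(135.9°): centre at ρ to the right, rotate −135.9° → (-18.0328, -3.9165, 117.1000°)

(-18.0328, -3.9165, 117.1000°)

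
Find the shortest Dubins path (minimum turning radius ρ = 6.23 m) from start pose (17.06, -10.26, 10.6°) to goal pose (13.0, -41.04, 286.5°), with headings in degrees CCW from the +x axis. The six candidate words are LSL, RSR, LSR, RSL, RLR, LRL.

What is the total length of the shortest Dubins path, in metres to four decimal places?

Let ψ = atan2(Δy, Δx) = atan2(-30.78, -4.06) = -97.5142° be the start→goal bearing.
Normalize: d = |goal − start| / ρ = 31.046610/6.23 = 4.983405, α = (θ_start − ψ) mod 360° = 108.1142° = 1.886948 rad, β = (θ_goal − ψ) mod 360° = 24.0142° = 0.419126 rad.
Common terms: sin α = 0.950439, cos α = -0.310911, sin β = 0.406962, cos β = 0.913445, cos(α−β) = 0.102793, d² = 24.834321. Work in radians in the unit-radius frame; every candidate has L = ρ·(t + p + q).
LSL: p² = 2 + d² − 2cos(α−β) + 2d(sin α − sin β) = 32.045463; p = √p² = 5.660871; φ = atan2(cos β − cos α, d + sin α − sin β) = 0.218007 rad; t = (φ − α) mod 2π = 4.614244 rad, q = (β − φ) mod 2π = 0.201119 rad → L = 6.23·(4.614244 + 5.660871 + 0.201119) = 6.23·10.476235 = 65.266942 m
RSR: p² = 2 + d² − 2cos(α−β) + 2d(sin β − sin α) = 21.212008; p = √p² = 4.605650; φ = atan2(cos α − cos β, d − sin α + sin β) = -0.269073 rad; t = (α − φ) mod 2π = 2.156021 rad, q = (φ − β) mod 2π = 5.594986 rad → L = 6.23·(2.156021 + 4.605650 + 5.594986) = 6.23·12.356657 = 76.981972 m
LSR: p² = d² − 2 + 2cos(α−β) + 2d(sin α + sin β) = 36.568865; p = √p² = 6.047220; φ = atan2(−cos α − cos β, d + sin α + sin β) − atan2(−2, p) = 0.224666 rad; t = (φ − α) mod 2π = 4.620903 rad, q = (φ − β) mod 2π = 6.088725 rad → L = 6.23·(4.620903 + 6.047220 + 6.088725) = 6.23·16.756848 = 104.395163 m
RSL: p² = d² − 2 + 2cos(α−β) − 2d(sin α + sin β) = 9.510946; p = √p² = 3.083982; φ = atan2(cos α + cos β, d − sin α − sin β) − atan2(2, p) = -0.410663 rad; t = (α − φ) mod 2π = 2.297611 rad, q = (β − φ) mod 2π = 0.829789 rad → L = 6.23·(2.297611 + 3.083982 + 0.829789) = 6.23·6.211382 = 38.696911 m
RLR: c = (6 − d² + 2cos(α−β) + 2d(sin α − sin β))/8 = -1.651501, |c| > 1 → infeasible
LRL: c = (6 − d² + 2cos(α−β) − 2d(sin α − sin β))/8 = -3.005683, |c| > 1 → infeasible
Shortest: RSL with L = 38.696911 m ≈ 38.6969 m

38.6969 m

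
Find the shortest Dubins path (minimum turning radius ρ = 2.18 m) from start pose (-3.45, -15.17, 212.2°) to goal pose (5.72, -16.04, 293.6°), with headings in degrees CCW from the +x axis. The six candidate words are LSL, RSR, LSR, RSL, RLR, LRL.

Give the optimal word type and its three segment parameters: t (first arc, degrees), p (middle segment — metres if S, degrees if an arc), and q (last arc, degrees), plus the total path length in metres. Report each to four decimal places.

Let ψ = atan2(Δy, Δx) = atan2(-0.87, 9.17) = -5.4197° be the start→goal bearing.
Normalize: d = |goal − start| / ρ = 9.211178/2.18 = 4.225311, α = (θ_start − ψ) mod 360° = 217.6197° = 3.798180 rad, β = (θ_goal − ψ) mod 360° = 299.0197° = 5.218878 rad.
Common terms: sin α = -0.610417, cos α = -0.792080, sin β = -0.874453, cos β = 0.485110, cos(α−β) = 0.149535, d² = 17.853253. Work in radians in the unit-radius frame; every candidate has L = ρ·(t + p + q).
LSL: p² = 2 + d² − 2cos(α−β) + 2d(sin α − sin β) = 21.785448; p = √p² = 4.667488; φ = atan2(cos β − cos α, d + sin α − sin β) = 0.277171 rad; t = (φ − α) mod 2π = 2.762176 rad, q = (β − φ) mod 2π = 4.941707 rad → L = 2.18·(2.762176 + 4.667488 + 4.941707) = 2.18·12.371372 = 26.969590 m
RSR: p² = 2 + d² − 2cos(α−β) + 2d(sin β − sin α) = 17.322917; p = √p² = 4.162081; φ = atan2(cos α − cos β, d − sin α + sin β) = -0.311896 rad; t = (α − φ) mod 2π = 4.110076 rad, q = (φ − β) mod 2π = 0.752412 rad → L = 2.18·(4.110076 + 4.162081 + 0.752412) = 2.18·9.024568 = 19.673559 m
LSR: p² = d² − 2 + 2cos(α−β) + 2d(sin α + sin β) = 3.604245; p = √p² = 1.898485; φ = atan2(−cos α − cos β, d + sin α + sin β) − atan2(−2, p) = 0.922982 rad; t = (φ − α) mod 2π = 3.407987 rad, q = (φ − β) mod 2π = 1.987289 rad → L = 2.18·(3.407987 + 1.898485 + 1.987289) = 2.18·7.293761 = 15.900398 m
RSL: p² = d² − 2 + 2cos(α−β) − 2d(sin α + sin β) = 28.700403; p = √p² = 5.357276; φ = atan2(cos α + cos β, d − sin α − sin β) − atan2(2, p) = -0.411007 rad; t = (α − φ) mod 2π = 4.209187 rad, q = (β − φ) mod 2π = 5.629885 rad → L = 2.18·(4.209187 + 5.357276 + 5.629885) = 2.18·15.196348 = 33.128039 m
RLR: c = (6 − d² + 2cos(α−β) + 2d(sin α − sin β))/8 = -1.165365, |c| > 1 → infeasible
LRL: c = (6 − d² + 2cos(α−β) − 2d(sin α − sin β))/8 = -1.723181, |c| > 1 → infeasible
Shortest: LSR with L = 15.900398 m ≈ 15.9004 m
Convert LSR to answer units (arcs ×180/π): t = 3.407987·180/π = 195.2633°, p = ρ·p = 2.18·1.898485 = 4.1387 m, q = 1.987289·180/π = 113.8633°, L = 15.9004 m.

LSR: t = 195.2633°, p = 4.1387 m, q = 113.8633°, L = 15.9004 m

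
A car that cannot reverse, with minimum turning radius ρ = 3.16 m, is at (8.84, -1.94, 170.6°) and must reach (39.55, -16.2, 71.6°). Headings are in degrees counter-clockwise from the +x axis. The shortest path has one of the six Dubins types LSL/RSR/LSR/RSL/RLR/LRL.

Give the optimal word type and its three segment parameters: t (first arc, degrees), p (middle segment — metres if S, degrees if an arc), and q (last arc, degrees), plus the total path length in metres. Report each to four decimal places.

Let ψ = atan2(Δy, Δx) = atan2(-14.26, 30.71) = -24.9075° be the start→goal bearing.
Normalize: d = |goal − start| / ρ = 33.859293/3.16 = 10.714966, α = (θ_start − ψ) mod 360° = 195.5075° = 3.412250 rad, β = (θ_goal − ψ) mod 360° = 96.5075° = 1.684374 rad.
Common terms: sin α = -0.267365, cos α = -0.963595, sin β = 0.993557, cos β = -0.113333, cos(α−β) = -0.156434, d² = 114.810497. Work in radians in the unit-radius frame; every candidate has L = ρ·(t + p + q).
LSL: p² = 2 + d² − 2cos(α−β) + 2d(sin α − sin β) = 90.101900; p = √p² = 9.492202; φ = atan2(cos β − cos α, d + sin α − sin β) = 0.089695 rad; t = (φ − α) mod 2π = 2.960631 rad, q = (β − φ) mod 2π = 1.594679 rad → L = 3.16·(2.960631 + 9.492202 + 1.594679) = 3.16·14.047511 = 44.390136 m
RSR: p² = 2 + d² − 2cos(α−β) + 2d(sin β − sin α) = 144.144832; p = √p² = 12.006033; φ = atan2(cos α − cos β, d − sin α + sin β) = -0.070879 rad; t = (α − φ) mod 2π = 3.483129 rad, q = (φ − β) mod 2π = 4.527933 rad → L = 3.16·(3.483129 + 12.006033 + 4.527933) = 3.16·20.017094 = 63.254018 m
LSR: p² = d² − 2 + 2cos(α−β) + 2d(sin α + sin β) = 128.059881; p = √p² = 11.316355; φ = atan2(−cos α − cos β, d + sin α + sin β) − atan2(−2, p) = 0.268780 rad; t = (φ − α) mod 2π = 3.139716 rad, q = (φ − β) mod 2π = 4.867592 rad → L = 3.16·(3.139716 + 11.316355 + 4.867592) = 3.16·19.323662 = 61.062771 m
RSL: p² = d² − 2 + 2cos(α−β) − 2d(sin α + sin β) = 96.935376; p = √p² = 9.845576; φ = atan2(cos α + cos β, d − sin α − sin β) − atan2(2, p) = -0.307809 rad; t = (α − φ) mod 2π = 3.720059 rad, q = (β − φ) mod 2π = 1.992183 rad → L = 3.16·(3.720059 + 9.845576 + 1.992183) = 3.16·15.557818 = 49.162705 m
RLR: c = (6 − d² + 2cos(α−β) + 2d(sin α − sin β))/8 = -17.018104, |c| > 1 → infeasible
LRL: c = (6 − d² + 2cos(α−β) − 2d(sin α − sin β))/8 = -10.262738, |c| > 1 → infeasible
Shortest: LSL with L = 44.390136 m ≈ 44.3901 m
Convert LSL to answer units (arcs ×180/π): t = 2.960631·180/π = 169.6316°, p = ρ·p = 3.16·9.492202 = 29.9954 m, q = 1.594679·180/π = 91.3684°, L = 44.3901 m.

LSL: t = 169.6316°, p = 29.9954 m, q = 91.3684°, L = 44.3901 m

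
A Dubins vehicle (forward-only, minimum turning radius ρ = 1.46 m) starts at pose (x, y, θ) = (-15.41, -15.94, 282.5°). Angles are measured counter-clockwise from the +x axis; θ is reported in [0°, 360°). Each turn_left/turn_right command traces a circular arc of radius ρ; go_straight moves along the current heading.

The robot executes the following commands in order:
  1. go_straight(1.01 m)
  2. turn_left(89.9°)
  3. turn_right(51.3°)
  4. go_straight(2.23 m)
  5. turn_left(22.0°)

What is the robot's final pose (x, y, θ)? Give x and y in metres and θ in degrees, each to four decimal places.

set_pose: (x, y, θ) = (-15.4100, -15.9400, 282.5000°), ρ = 1.46
go_straight(1.01): x += 1.01·cos θ, y += 1.01·sin θ → (-15.1914, -16.9261, 282.5000°)
turn_left(89.9°): centre at ρ to the left, rotate +89.9° → (-13.4525, -18.0360, 372.4000° ≡ 12.4000°)
turn_right(51.3°): centre at ρ to the right, rotate −51.3° → (-12.2222, -18.3257, -38.9000° ≡ 321.1000°)
go_straight(2.23): x += 2.23·cos θ, y += 2.23·sin θ → (-10.4867, -19.7261, 321.1000°)
turn_left(22.0°): centre at ρ to the left, rotate +22.0° → (-9.9943, -19.9868, 343.1000°)

(-9.9943, -19.9868, 343.1000°)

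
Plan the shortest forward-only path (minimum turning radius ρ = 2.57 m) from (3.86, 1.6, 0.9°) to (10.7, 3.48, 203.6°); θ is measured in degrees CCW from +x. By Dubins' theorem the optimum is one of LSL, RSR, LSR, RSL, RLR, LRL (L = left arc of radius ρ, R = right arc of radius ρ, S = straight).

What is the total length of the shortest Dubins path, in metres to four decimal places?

Let ψ = atan2(Δy, Δx) = atan2(1.88, 6.84) = 15.3685° be the start→goal bearing.
Normalize: d = |goal − start| / ρ = 7.093659/2.57 = 2.760179, α = (θ_start − ψ) mod 360° = 345.5315° = 6.030663 rad, β = (θ_goal − ψ) mod 360° = 188.2315° = 3.285260 rad.
Common terms: sin α = -0.249847, cos α = 0.968285, sin β = -0.143174, cos β = -0.989698, cos(α−β) = -0.922538, d² = 7.618586. Work in radians in the unit-radius frame; every candidate has L = ρ·(t + p + q).
LSL: p² = 2 + d² − 2cos(α−β) + 2d(sin α − sin β) = 10.874787; p = √p² = 3.297694; φ = atan2(cos β − cos α, d + sin α − sin β) = -0.635703 rad; t = (φ − α) mod 2π = 5.900005 rad, q = (β − φ) mod 2π = 3.920963 rad → L = 2.57·(5.900005 + 3.297694 + 3.920963) = 2.57·13.118662 = 33.714961 m
RSR: p² = 2 + d² − 2cos(α−β) + 2d(sin β − sin α) = 12.052538; p = √p² = 3.471676; φ = atan2(cos α − cos β, d − sin α + sin β) = 0.599207 rad; t = (α − φ) mod 2π = 5.431456 rad, q = (φ − β) mod 2π = 3.597132 rad → L = 2.57·(5.431456 + 3.471676 + 3.597132) = 2.57·12.500265 = 32.125680 m
LSR: p² = d² − 2 + 2cos(α−β) + 2d(sin α + sin β) = 1.603895; p = √p² = 1.266450; φ = atan2(−cos α − cos β, d + sin α + sin β) − atan2(−2, p) = 1.015350 rad; t = (φ − α) mod 2π = 1.267872 rad, q = (φ − β) mod 2π = 4.013275 rad → L = 2.57·(1.267872 + 1.266450 + 4.013275) = 2.57·6.547597 = 16.827323 m
RSL: p² = d² − 2 + 2cos(α−β) − 2d(sin α + sin β) = 5.943125; p = √p² = 2.437853; φ = atan2(cos α + cos β, d − sin α − sin β) − atan2(2, p) = -0.693844 rad; t = (α − φ) mod 2π = 0.441322 rad, q = (β − φ) mod 2π = 3.979104 rad → L = 2.57·(0.441322 + 2.437853 + 3.979104) = 2.57·6.858278 = 17.625774 m
RLR: c = (6 − d² + 2cos(α−β) + 2d(sin α − sin β))/8 = -0.506567; p = 2π − arccos c = 4.181190 rad; φ = atan2(cos α − cos β, d − sin α + sin β) = 0.599207 rad; t = (α − φ + p/2) mod 2π = 1.238866 rad, q = (α − β − t + p) mod 2π = 5.687727 rad → L = 2.57·(1.238866 + 4.181190 + 5.687727) = 2.57·11.107784 = 28.547004 m
LRL: c = (6 − d² + 2cos(α−β) − 2d(sin α − sin β))/8 = -0.359348; p = 2π − arccos c = 4.344819 rad; φ = atan2(cos β − cos α, d + sin α − sin β) = -0.635703 rad; t = (φ − α + p/2) mod 2π = 1.789229 rad, q = (β − α − t + p) mod 2π = 6.093372 rad → L = 2.57·(1.789229 + 4.344819 + 6.093372) = 2.57·12.227421 = 31.424473 m
Shortest: LSR with L = 16.827323 m ≈ 16.8273 m

16.8273 m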